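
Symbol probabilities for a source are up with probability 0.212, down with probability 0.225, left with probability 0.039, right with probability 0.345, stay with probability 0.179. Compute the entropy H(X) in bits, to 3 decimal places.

2.115 bits

H = −Σ pᵢ log₂ pᵢ.
−0.212·log₂(0.212) = 0.4744
−0.225·log₂(0.225) = 0.4842
−0.039·log₂(0.039) = 0.1825
−0.345·log₂(0.345) = 0.5297
−0.179·log₂(0.179) = 0.4443
Sum ≈ 2.1151 → 2.115 bits.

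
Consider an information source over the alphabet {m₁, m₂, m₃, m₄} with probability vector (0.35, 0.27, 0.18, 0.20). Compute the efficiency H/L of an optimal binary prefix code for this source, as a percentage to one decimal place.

Entropy H = −Σ p log₂ p ≈ 1.9498 bits.
Huffman merges: 9/50+1/5→19/50; 27/100+7/20→31/50; 19/50+31/50→1. L = 2 ≈ 2.0000.
Efficiency = H/L = 1.9498/2.0000 = 97.5%.

97.5%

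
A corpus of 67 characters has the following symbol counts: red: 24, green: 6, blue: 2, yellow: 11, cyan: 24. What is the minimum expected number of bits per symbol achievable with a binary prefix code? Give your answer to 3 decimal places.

Probabilities are the counts divided by 67.
Repeatedly combine the two least-probable nodes; the expected code length is the sum of the merged weights.
merge 2/67 + 6/67 → 8/67
merge 8/67 + 11/67 → 19/67
merge 19/67 + 24/67 → 43/67
merge 24/67 + 43/67 → 1
L = 8/67 + 19/67 + 43/67 + 1 = 137/67 ≈ 2.045 bits/symbol.

2.045 bits/symbol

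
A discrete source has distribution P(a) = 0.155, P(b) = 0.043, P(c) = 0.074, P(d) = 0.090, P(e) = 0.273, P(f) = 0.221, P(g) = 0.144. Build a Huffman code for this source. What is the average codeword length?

Repeatedly combine the two least-probable nodes; the expected code length is the sum of the merged weights.
merge 43/1000 + 37/500 → 117/1000
merge 9/100 + 117/1000 → 207/1000
merge 18/125 + 31/200 → 299/1000
merge 207/1000 + 221/1000 → 107/250
merge 273/1000 + 299/1000 → 143/250
merge 107/250 + 143/250 → 1
L = 117/1000 + 207/1000 + 299/1000 + 107/250 + 143/250 + 1 = 2623/1000 = 2.623 bits/symbol.

2.623 bits/symbol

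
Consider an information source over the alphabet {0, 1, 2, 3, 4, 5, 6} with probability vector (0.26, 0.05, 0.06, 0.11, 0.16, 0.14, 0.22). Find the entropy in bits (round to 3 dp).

H = −Σ pᵢ log₂ pᵢ.
−0.26·log₂(0.26) = 0.5053
−0.05·log₂(0.05) = 0.2161
−0.06·log₂(0.06) = 0.2435
−0.11·log₂(0.11) = 0.3503
−0.16·log₂(0.16) = 0.4230
−0.14·log₂(0.14) = 0.3971
−0.22·log₂(0.22) = 0.4806
Sum ≈ 2.6159 → 2.616 bits.

2.616 bits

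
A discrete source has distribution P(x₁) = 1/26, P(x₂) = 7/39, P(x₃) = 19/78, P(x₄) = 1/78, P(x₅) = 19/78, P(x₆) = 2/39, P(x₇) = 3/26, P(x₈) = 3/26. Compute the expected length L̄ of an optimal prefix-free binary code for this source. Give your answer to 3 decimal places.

Repeatedly combine the two least-probable nodes; the expected code length is the sum of the merged weights.
merge 1/78 + 1/26 → 2/39
merge 2/39 + 2/39 → 4/39
merge 4/39 + 3/26 → 17/78
merge 3/26 + 7/39 → 23/78
merge 17/78 + 19/78 → 6/13
merge 19/78 + 23/78 → 7/13
merge 6/13 + 7/13 → 1
L = 2/39 + 4/39 + 17/78 + 23/78 + 6/13 + 7/13 + 1 = 8/3 ≈ 2.667 bits/symbol.

2.667 bits/symbol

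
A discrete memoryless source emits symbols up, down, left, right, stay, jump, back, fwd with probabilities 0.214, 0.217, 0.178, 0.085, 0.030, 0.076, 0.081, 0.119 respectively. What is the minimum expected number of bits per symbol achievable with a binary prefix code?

Repeatedly combine the two least-probable nodes; the expected code length is the sum of the merged weights.
merge 3/100 + 19/250 → 53/500
merge 81/1000 + 17/200 → 83/500
merge 53/500 + 119/1000 → 9/40
merge 83/500 + 89/500 → 43/125
merge 107/500 + 217/1000 → 431/1000
merge 9/40 + 43/125 → 569/1000
merge 431/1000 + 569/1000 → 1
L = 53/500 + 83/500 + 9/40 + 43/125 + 431/1000 + 569/1000 + 1 = 2841/1000 = 2.841 bits/symbol.

2.841 bits/symbol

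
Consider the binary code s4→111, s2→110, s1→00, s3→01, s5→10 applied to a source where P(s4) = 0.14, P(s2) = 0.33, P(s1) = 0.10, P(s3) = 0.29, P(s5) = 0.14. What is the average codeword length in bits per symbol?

L̄ = Σ pᵢ·ℓᵢ = 0.14·3 + 0.33·3 + 0.10·2 + 0.29·2 + 0.14·2 = 2.47 bits/symbol.

2.47 bits/symbol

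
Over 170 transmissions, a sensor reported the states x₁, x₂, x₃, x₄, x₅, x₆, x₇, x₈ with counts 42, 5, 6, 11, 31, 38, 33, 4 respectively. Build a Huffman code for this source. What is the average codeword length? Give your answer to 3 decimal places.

Probabilities are the counts divided by 170.
Repeatedly combine the two least-probable nodes; the expected code length is the sum of the merged weights.
merge 2/85 + 1/34 → 9/170
merge 3/85 + 9/170 → 3/34
merge 11/170 + 3/34 → 13/85
merge 13/85 + 31/170 → 57/170
merge 33/170 + 19/85 → 71/170
merge 21/85 + 57/170 → 99/170
merge 71/170 + 99/170 → 1
L = 9/170 + 3/34 + 13/85 + 57/170 + 71/170 + 99/170 + 1 = 447/170 ≈ 2.629 bits/symbol.

2.629 bits/symbol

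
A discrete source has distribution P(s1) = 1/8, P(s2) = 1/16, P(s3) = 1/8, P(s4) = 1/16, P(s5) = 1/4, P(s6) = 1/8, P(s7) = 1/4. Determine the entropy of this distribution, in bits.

Each probability is a power of 1/2, so log₂(1/p) is an integer.
H = Σ p·log₂(1/p) = 1/8·3 + 1/16·4 + 1/8·3 + 1/16·4 + 1/4·2 + 1/8·3 + 1/4·2 = 2.625 bits.

2.625 bits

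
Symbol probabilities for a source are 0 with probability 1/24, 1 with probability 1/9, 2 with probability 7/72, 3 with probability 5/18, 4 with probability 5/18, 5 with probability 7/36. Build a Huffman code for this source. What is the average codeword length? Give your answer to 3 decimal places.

Repeatedly combine the two least-probable nodes; the expected code length is the sum of the merged weights.
merge 1/24 + 7/72 → 5/36
merge 1/9 + 5/36 → 1/4
merge 7/36 + 1/4 → 4/9
merge 5/18 + 5/18 → 5/9
merge 4/9 + 5/9 → 1
L = 5/36 + 1/4 + 4/9 + 5/9 + 1 = 43/18 ≈ 2.389 bits/symbol.

2.389 bits/symbol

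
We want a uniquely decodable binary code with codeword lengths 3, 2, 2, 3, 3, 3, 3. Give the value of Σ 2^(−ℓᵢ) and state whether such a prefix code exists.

1.125; no

With common denominator 2^3 = 8: Σ 2^(−ℓᵢ) = 1/8 + 2/8 + 2/8 + 1/8 + 1/8 + 1/8 + 1/8 = 9/8 = 1.125.
Kraft's inequality requires Σ ≤ 1; here Σ = 1.125 > 1, so no such prefix code exists.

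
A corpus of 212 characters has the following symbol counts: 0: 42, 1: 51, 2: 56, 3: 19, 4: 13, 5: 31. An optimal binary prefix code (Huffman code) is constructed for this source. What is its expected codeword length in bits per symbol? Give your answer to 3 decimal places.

Probabilities are the counts divided by 212.
Repeatedly combine the two least-probable nodes; the expected code length is the sum of the merged weights.
merge 13/212 + 19/212 → 8/53
merge 31/212 + 8/53 → 63/212
merge 21/106 + 51/212 → 93/212
merge 14/53 + 63/212 → 119/212
merge 93/212 + 119/212 → 1
L = 8/53 + 63/212 + 93/212 + 119/212 + 1 = 519/212 ≈ 2.448 bits/symbol.

2.448 bits/symbol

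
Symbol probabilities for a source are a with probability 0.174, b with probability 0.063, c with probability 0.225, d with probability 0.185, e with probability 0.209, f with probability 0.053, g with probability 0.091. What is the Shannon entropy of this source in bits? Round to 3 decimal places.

H = −Σ pᵢ log₂ pᵢ.
−0.174·log₂(0.174) = 0.4390
−0.063·log₂(0.063) = 0.2513
−0.225·log₂(0.225) = 0.4842
−0.185·log₂(0.185) = 0.4504
−0.209·log₂(0.209) = 0.4720
−0.053·log₂(0.053) = 0.2246
−0.091·log₂(0.091) = 0.3147
Sum ≈ 2.6361 → 2.636 bits.

2.636 bits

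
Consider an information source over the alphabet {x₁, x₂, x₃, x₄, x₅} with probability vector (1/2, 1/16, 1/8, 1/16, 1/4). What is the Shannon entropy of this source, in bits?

Each probability is a power of 1/2, so log₂(1/p) is an integer.
H = Σ p·log₂(1/p) = 1/2·1 + 1/16·4 + 1/8·3 + 1/16·4 + 1/4·2 = 1.875 bits.

1.875 bits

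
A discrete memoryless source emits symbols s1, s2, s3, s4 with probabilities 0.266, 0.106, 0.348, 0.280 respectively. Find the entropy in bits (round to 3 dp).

H = −Σ pᵢ log₂ pᵢ.
−0.266·log₂(0.266) = 0.5082
−0.106·log₂(0.106) = 0.3432
−0.348·log₂(0.348) = 0.5299
−0.280·log₂(0.280) = 0.5142
Sum ≈ 1.8956 → 1.896 bits.

1.896 bits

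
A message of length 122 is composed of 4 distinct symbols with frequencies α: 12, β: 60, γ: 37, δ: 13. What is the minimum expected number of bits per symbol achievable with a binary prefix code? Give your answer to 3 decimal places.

1.713 bits/symbol

Probabilities are the counts divided by 122.
Repeatedly combine the two least-probable nodes; the expected code length is the sum of the merged weights.
merge 6/61 + 13/122 → 25/122
merge 25/122 + 37/122 → 31/61
merge 30/61 + 31/61 → 1
L = 25/122 + 31/61 + 1 = 209/122 ≈ 1.713 bits/symbol.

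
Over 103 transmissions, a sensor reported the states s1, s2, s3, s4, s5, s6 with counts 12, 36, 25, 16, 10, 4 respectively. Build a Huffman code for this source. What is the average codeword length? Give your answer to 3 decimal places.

Probabilities are the counts divided by 103.
Repeatedly combine the two least-probable nodes; the expected code length is the sum of the merged weights.
merge 4/103 + 10/103 → 14/103
merge 12/103 + 14/103 → 26/103
merge 16/103 + 25/103 → 41/103
merge 26/103 + 36/103 → 62/103
merge 41/103 + 62/103 → 1
L = 14/103 + 26/103 + 41/103 + 62/103 + 1 = 246/103 ≈ 2.388 bits/symbol.

2.388 bits/symbol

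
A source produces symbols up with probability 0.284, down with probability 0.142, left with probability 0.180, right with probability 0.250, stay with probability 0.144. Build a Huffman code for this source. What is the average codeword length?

Repeatedly combine the two least-probable nodes; the expected code length is the sum of the merged weights.
merge 71/500 + 18/125 → 143/500
merge 9/50 + 1/4 → 43/100
merge 71/250 + 143/500 → 57/100
merge 43/100 + 57/100 → 1
L = 143/500 + 43/100 + 57/100 + 1 = 1143/500 = 2.286 bits/symbol.

2.286 bits/symbol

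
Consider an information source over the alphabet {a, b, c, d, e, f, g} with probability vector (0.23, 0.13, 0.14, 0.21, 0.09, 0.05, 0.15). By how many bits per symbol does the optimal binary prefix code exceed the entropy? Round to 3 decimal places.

Entropy H = −Σ p log₂ p ≈ 2.6795 bits.
Huffman merges: 1/20+9/100→7/50; 13/100+7/50→27/100; 7/50+3/20→29/100; 21/100+23/100→11/25; 27/100+29/100→14/25; 11/25+14/25→1. L = 27/10 ≈ 2.7000.
L − H = 2.7000 − 2.6795 = 0.020 bits.

0.020 bits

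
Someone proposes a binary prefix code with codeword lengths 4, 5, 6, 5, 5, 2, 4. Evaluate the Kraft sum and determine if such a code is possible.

0.484375; yes

With common denominator 2^6 = 64: Σ 2^(−ℓᵢ) = 4/64 + 2/64 + 1/64 + 2/64 + 2/64 + 16/64 + 4/64 = 31/64 = 0.484375.
Kraft's inequality requires Σ ≤ 1; here Σ = 0.484375 ≤ 1, so such a prefix code exists.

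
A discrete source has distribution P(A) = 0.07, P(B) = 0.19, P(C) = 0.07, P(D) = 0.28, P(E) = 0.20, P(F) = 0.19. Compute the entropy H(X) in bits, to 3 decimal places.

H = −Σ pᵢ log₂ pᵢ.
−0.07·log₂(0.07) = 0.2686
−0.19·log₂(0.19) = 0.4552
−0.07·log₂(0.07) = 0.2686
−0.28·log₂(0.28) = 0.5142
−0.20·log₂(0.20) = 0.4644
−0.19·log₂(0.19) = 0.4552
Sum ≈ 2.4262 → 2.426 bits.

2.426 bits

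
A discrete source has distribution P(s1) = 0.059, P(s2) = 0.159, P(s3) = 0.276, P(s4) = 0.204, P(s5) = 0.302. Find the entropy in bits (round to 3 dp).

2.165 bits

H = −Σ pᵢ log₂ pᵢ.
−0.059·log₂(0.059) = 0.2409
−0.159·log₂(0.159) = 0.4218
−0.276·log₂(0.276) = 0.5126
−0.204·log₂(0.204) = 0.4678
−0.302·log₂(0.302) = 0.5217
Sum ≈ 2.1648 → 2.165 bits.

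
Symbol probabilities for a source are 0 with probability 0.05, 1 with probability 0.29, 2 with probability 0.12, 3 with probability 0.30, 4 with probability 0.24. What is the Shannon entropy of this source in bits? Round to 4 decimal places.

H = −Σ pᵢ log₂ pᵢ.
−0.05·log₂(0.05) = 0.2161
−0.29·log₂(0.29) = 0.5179
−0.12·log₂(0.12) = 0.3671
−0.30·log₂(0.30) = 0.5211
−0.24·log₂(0.24) = 0.4941
Sum ≈ 2.1163 → 2.1163 bits.

2.1163 bits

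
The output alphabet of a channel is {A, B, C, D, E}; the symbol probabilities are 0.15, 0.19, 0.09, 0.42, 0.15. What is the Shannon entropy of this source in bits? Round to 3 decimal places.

H = −Σ pᵢ log₂ pᵢ.
−0.15·log₂(0.15) = 0.4105
−0.19·log₂(0.19) = 0.4552
−0.09·log₂(0.09) = 0.3127
−0.42·log₂(0.42) = 0.5256
−0.15·log₂(0.15) = 0.4105
Sum ≈ 2.1146 → 2.115 bits.

2.115 bits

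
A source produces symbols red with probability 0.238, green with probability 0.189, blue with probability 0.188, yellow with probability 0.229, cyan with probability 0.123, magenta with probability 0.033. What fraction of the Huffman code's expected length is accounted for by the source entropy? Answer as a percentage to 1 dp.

Entropy H = −Σ p log₂ p ≈ 2.4217 bits.
Huffman merges: 33/1000+123/1000→39/250; 39/250+47/250→43/125; 189/1000+229/1000→209/500; 119/500+43/125→291/500; 209/500+291/500→1. L = 5/2 ≈ 2.5000.
Efficiency = H/L = 2.4217/2.5000 = 96.9%.

96.9%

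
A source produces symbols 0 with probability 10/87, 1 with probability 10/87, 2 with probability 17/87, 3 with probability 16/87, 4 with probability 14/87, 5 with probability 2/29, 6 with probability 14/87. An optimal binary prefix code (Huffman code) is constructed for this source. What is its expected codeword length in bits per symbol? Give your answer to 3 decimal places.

2.805 bits/symbol

Repeatedly combine the two least-probable nodes; the expected code length is the sum of the merged weights.
merge 2/29 + 10/87 → 16/87
merge 10/87 + 14/87 → 8/29
merge 14/87 + 16/87 → 10/29
merge 16/87 + 17/87 → 11/29
merge 8/29 + 10/29 → 18/29
merge 11/29 + 18/29 → 1
L = 16/87 + 8/29 + 10/29 + 11/29 + 18/29 + 1 = 244/87 ≈ 2.805 bits/symbol.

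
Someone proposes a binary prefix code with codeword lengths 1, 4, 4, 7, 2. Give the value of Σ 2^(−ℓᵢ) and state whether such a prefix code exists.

0.8828125; yes

With common denominator 2^7 = 128: Σ 2^(−ℓᵢ) = 64/128 + 8/128 + 8/128 + 1/128 + 32/128 = 113/128 = 0.8828125.
Kraft's inequality requires Σ ≤ 1; here Σ = 0.8828125 ≤ 1, so such a prefix code exists.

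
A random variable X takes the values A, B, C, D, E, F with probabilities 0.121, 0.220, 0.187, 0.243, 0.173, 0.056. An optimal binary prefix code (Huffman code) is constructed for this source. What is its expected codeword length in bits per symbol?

Repeatedly combine the two least-probable nodes; the expected code length is the sum of the merged weights.
merge 7/125 + 121/1000 → 177/1000
merge 173/1000 + 177/1000 → 7/20
merge 187/1000 + 11/50 → 407/1000
merge 243/1000 + 7/20 → 593/1000
merge 407/1000 + 593/1000 → 1
L = 177/1000 + 7/20 + 407/1000 + 593/1000 + 1 = 2527/1000 = 2.527 bits/symbol.

2.527 bits/symbol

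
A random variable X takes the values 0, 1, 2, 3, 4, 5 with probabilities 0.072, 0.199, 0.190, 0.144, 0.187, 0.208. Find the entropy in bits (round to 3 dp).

H = −Σ pᵢ log₂ pᵢ.
−0.072·log₂(0.072) = 0.2733
−0.199·log₂(0.199) = 0.4635
−0.190·log₂(0.190) = 0.4552
−0.144·log₂(0.144) = 0.4026
−0.187·log₂(0.187) = 0.4523
−0.208·log₂(0.208) = 0.4712
Sum ≈ 2.5182 → 2.518 bits.

2.518 bits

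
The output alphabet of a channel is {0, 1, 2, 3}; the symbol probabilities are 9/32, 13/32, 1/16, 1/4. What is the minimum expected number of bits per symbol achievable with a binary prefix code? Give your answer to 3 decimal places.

Repeatedly combine the two least-probable nodes; the expected code length is the sum of the merged weights.
merge 1/16 + 1/4 → 5/16
merge 9/32 + 5/16 → 19/32
merge 13/32 + 19/32 → 1
L = 5/16 + 19/32 + 1 = 61/32 ≈ 1.906 bits/symbol.

1.906 bits/symbol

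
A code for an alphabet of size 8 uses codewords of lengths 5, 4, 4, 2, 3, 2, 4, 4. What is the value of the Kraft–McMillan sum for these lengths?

With common denominator 2^5 = 32: Σ 2^(−ℓᵢ) = 1/32 + 2/32 + 2/32 + 8/32 + 4/32 + 8/32 + 2/32 + 2/32 = 29/32 = 0.90625.

0.90625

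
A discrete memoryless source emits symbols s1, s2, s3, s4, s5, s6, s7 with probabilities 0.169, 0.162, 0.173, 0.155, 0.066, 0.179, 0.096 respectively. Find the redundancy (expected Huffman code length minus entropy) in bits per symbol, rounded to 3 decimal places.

Entropy H = −Σ p log₂ p ≈ 2.7413 bits.
Huffman merges: 33/500+12/125→81/500; 31/200+81/500→317/1000; 81/500+169/1000→331/1000; 173/1000+179/1000→44/125; 317/1000+331/1000→81/125; 44/125+81/125→1. L = 281/100 ≈ 2.8100.
L − H = 2.8100 − 2.7413 = 0.069 bits.

0.069 bits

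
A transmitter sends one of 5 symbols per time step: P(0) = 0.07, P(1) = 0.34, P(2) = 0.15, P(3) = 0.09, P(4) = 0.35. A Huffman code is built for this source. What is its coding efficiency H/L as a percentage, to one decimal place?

96.7%

Entropy H = −Σ p log₂ p ≈ 2.0510 bits.
Huffman merges: 7/100+9/100→4/25; 3/20+4/25→31/100; 31/100+17/50→13/20; 7/20+13/20→1. L = 53/25 ≈ 2.1200.
Efficiency = H/L = 2.0510/2.1200 = 96.7%.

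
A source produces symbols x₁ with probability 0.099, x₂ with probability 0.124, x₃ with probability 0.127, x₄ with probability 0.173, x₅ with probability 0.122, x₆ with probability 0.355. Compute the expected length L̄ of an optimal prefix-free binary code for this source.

2.472 bits/symbol

Repeatedly combine the two least-probable nodes; the expected code length is the sum of the merged weights.
merge 99/1000 + 61/500 → 221/1000
merge 31/250 + 127/1000 → 251/1000
merge 173/1000 + 221/1000 → 197/500
merge 251/1000 + 71/200 → 303/500
merge 197/500 + 303/500 → 1
L = 221/1000 + 251/1000 + 197/500 + 303/500 + 1 = 309/125 = 2.472 bits/symbol.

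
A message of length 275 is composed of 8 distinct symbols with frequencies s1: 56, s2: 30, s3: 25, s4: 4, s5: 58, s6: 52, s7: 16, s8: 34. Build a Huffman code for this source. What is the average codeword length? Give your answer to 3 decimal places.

2.822 bits/symbol

Probabilities are the counts divided by 275.
Repeatedly combine the two least-probable nodes; the expected code length is the sum of the merged weights.
merge 4/275 + 16/275 → 4/55
merge 4/55 + 1/11 → 9/55
merge 6/55 + 34/275 → 64/275
merge 9/55 + 52/275 → 97/275
merge 56/275 + 58/275 → 114/275
merge 64/275 + 97/275 → 161/275
merge 114/275 + 161/275 → 1
L = 4/55 + 9/55 + 64/275 + 97/275 + 114/275 + 161/275 + 1 = 776/275 ≈ 2.822 bits/symbol.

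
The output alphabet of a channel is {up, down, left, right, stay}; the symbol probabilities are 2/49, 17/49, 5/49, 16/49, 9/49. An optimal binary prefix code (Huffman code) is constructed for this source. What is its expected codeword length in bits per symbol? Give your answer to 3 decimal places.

Repeatedly combine the two least-probable nodes; the expected code length is the sum of the merged weights.
merge 2/49 + 5/49 → 1/7
merge 1/7 + 9/49 → 16/49
merge 16/49 + 16/49 → 32/49
merge 17/49 + 32/49 → 1
L = 1/7 + 16/49 + 32/49 + 1 = 104/49 ≈ 2.122 bits/symbol.

2.122 bits/symbol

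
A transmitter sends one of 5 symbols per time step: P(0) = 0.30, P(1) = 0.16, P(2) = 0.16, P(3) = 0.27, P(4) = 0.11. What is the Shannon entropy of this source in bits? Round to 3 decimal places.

H = −Σ pᵢ log₂ pᵢ.
−0.30·log₂(0.30) = 0.5211
−0.16·log₂(0.16) = 0.4230
−0.16·log₂(0.16) = 0.4230
−0.27·log₂(0.27) = 0.5100
−0.11·log₂(0.11) = 0.3503
Sum ≈ 2.2274 → 2.227 bits.

2.227 bits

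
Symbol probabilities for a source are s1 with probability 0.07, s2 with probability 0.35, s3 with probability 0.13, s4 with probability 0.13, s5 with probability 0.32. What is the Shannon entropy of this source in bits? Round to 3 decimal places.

2.090 bits

H = −Σ pᵢ log₂ pᵢ.
−0.07·log₂(0.07) = 0.2686
−0.35·log₂(0.35) = 0.5301
−0.13·log₂(0.13) = 0.3826
−0.13·log₂(0.13) = 0.3826
−0.32·log₂(0.32) = 0.5260
Sum ≈ 2.0900 → 2.090 bits.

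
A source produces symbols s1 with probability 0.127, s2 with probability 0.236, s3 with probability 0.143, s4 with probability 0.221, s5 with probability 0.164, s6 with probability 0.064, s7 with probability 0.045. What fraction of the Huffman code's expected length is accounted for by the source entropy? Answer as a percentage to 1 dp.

Entropy H = −Σ p log₂ p ≈ 2.6352 bits.
Huffman merges: 9/200+8/125→109/1000; 109/1000+127/1000→59/250; 143/1000+41/250→307/1000; 221/1000+59/250→457/1000; 59/250+307/1000→543/1000; 457/1000+543/1000→1. L = 663/250 ≈ 2.6520.
Efficiency = H/L = 2.6352/2.6520 = 99.4%.

99.4%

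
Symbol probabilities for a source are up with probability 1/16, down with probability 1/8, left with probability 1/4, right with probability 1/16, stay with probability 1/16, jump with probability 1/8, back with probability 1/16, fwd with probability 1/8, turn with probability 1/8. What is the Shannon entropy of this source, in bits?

3 bits

Each probability is a power of 1/2, so log₂(1/p) is an integer.
H = Σ p·log₂(1/p) = 1/16·4 + 1/8·3 + 1/4·2 + 1/16·4 + 1/16·4 + 1/8·3 + 1/16·4 + 1/8·3 + 1/8·3 = 3 bits.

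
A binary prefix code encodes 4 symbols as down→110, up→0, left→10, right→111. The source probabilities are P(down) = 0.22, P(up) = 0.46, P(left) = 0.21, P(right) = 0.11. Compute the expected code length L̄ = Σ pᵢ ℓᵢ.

1.87 bits/symbol

L̄ = Σ pᵢ·ℓᵢ = 0.22·3 + 0.46·1 + 0.21·2 + 0.11·3 = 1.87 bits/symbol.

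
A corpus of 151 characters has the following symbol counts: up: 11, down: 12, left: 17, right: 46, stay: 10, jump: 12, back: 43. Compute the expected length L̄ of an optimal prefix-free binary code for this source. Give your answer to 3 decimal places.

2.550 bits/symbol

Probabilities are the counts divided by 151.
Repeatedly combine the two least-probable nodes; the expected code length is the sum of the merged weights.
merge 10/151 + 11/151 → 21/151
merge 12/151 + 12/151 → 24/151
merge 17/151 + 21/151 → 38/151
merge 24/151 + 38/151 → 62/151
merge 43/151 + 46/151 → 89/151
merge 62/151 + 89/151 → 1
L = 21/151 + 24/151 + 38/151 + 62/151 + 89/151 + 1 = 385/151 ≈ 2.550 bits/symbol.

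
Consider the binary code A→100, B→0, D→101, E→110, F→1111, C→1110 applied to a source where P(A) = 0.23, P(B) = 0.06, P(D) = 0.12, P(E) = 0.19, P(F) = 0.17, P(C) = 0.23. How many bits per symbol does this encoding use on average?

3.28 bits/symbol

L̄ = Σ pᵢ·ℓᵢ = 0.23·3 + 0.06·1 + 0.12·3 + 0.19·3 + 0.17·4 + 0.23·4 = 3.28 bits/symbol.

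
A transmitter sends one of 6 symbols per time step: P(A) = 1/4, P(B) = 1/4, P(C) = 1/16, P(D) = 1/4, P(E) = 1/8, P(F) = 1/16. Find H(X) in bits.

Each probability is a power of 1/2, so log₂(1/p) is an integer.
H = Σ p·log₂(1/p) = 1/4·2 + 1/4·2 + 1/16·4 + 1/4·2 + 1/8·3 + 1/16·4 = 2.375 bits.

2.375 bits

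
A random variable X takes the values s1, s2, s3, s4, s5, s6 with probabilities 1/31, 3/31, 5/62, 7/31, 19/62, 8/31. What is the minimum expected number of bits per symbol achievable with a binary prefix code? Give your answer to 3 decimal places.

Repeatedly combine the two least-probable nodes; the expected code length is the sum of the merged weights.
merge 1/31 + 5/62 → 7/62
merge 3/31 + 7/62 → 13/62
merge 13/62 + 7/31 → 27/62
merge 8/31 + 19/62 → 35/62
merge 27/62 + 35/62 → 1
L = 7/62 + 13/62 + 27/62 + 35/62 + 1 = 72/31 ≈ 2.323 bits/symbol.

2.323 bits/symbol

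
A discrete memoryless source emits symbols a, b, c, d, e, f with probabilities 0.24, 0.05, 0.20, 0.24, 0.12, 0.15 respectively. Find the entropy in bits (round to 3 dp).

H = −Σ pᵢ log₂ pᵢ.
−0.24·log₂(0.24) = 0.4941
−0.05·log₂(0.05) = 0.2161
−0.20·log₂(0.20) = 0.4644
−0.24·log₂(0.24) = 0.4941
−0.12·log₂(0.12) = 0.3671
−0.15·log₂(0.15) = 0.4105
Sum ≈ 2.4464 → 2.446 bits.

2.446 bits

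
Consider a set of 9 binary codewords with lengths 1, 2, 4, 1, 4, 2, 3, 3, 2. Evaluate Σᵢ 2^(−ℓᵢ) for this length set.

With common denominator 2^4 = 16: Σ 2^(−ℓᵢ) = 8/16 + 4/16 + 1/16 + 8/16 + 1/16 + 4/16 + 2/16 + 2/16 + 4/16 = 34/16 = 2.125.

2.125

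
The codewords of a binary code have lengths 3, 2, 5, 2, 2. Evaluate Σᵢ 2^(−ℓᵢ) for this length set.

0.90625

With common denominator 2^5 = 32: Σ 2^(−ℓᵢ) = 4/32 + 8/32 + 1/32 + 8/32 + 8/32 = 29/32 = 0.90625.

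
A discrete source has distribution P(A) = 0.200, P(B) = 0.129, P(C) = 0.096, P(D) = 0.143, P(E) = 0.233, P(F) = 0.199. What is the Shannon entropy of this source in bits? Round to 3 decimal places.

2.525 bits

H = −Σ pᵢ log₂ pᵢ.
−0.200·log₂(0.200) = 0.4644
−0.129·log₂(0.129) = 0.3811
−0.096·log₂(0.096) = 0.3246
−0.143·log₂(0.143) = 0.4012
−0.233·log₂(0.233) = 0.4897
−0.199·log₂(0.199) = 0.4635
Sum ≈ 2.5245 → 2.525 bits.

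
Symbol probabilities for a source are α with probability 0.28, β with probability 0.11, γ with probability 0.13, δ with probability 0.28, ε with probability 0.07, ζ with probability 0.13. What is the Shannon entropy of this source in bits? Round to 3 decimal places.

H = −Σ pᵢ log₂ pᵢ.
−0.28·log₂(0.28) = 0.5142
−0.11·log₂(0.11) = 0.3503
−0.13·log₂(0.13) = 0.3826
−0.28·log₂(0.28) = 0.5142
−0.07·log₂(0.07) = 0.2686
−0.13·log₂(0.13) = 0.3826
Sum ≈ 2.4126 → 2.413 bits.

2.413 bits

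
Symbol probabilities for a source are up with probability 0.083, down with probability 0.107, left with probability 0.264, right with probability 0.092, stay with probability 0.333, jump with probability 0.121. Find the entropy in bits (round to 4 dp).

H = −Σ pᵢ log₂ pᵢ.
−0.083·log₂(0.083) = 0.2980
−0.107·log₂(0.107) = 0.3450
−0.264·log₂(0.264) = 0.5072
−0.092·log₂(0.092) = 0.3167
−0.333·log₂(0.333) = 0.5283
−0.121·log₂(0.121) = 0.3687
Sum ≈ 2.3639 → 2.3639 bits.

2.3639 bits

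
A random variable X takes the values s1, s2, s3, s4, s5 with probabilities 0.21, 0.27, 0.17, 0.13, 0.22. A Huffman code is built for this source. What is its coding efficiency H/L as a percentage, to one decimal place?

Entropy H = −Σ p log₂ p ≈ 2.2806 bits.
Huffman merges: 13/100+17/100→3/10; 21/100+11/50→43/100; 27/100+3/10→57/100; 43/100+57/100→1. L = 23/10 ≈ 2.3000.
Efficiency = H/L = 2.2806/2.3000 = 99.2%.

99.2%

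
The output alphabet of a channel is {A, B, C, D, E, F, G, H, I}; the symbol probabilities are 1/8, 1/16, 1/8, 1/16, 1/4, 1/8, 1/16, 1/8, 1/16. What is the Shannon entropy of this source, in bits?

Each probability is a power of 1/2, so log₂(1/p) is an integer.
H = Σ p·log₂(1/p) = 1/8·3 + 1/16·4 + 1/8·3 + 1/16·4 + 1/4·2 + 1/8·3 + 1/16·4 + 1/8·3 + 1/16·4 = 3 bits.

3 bits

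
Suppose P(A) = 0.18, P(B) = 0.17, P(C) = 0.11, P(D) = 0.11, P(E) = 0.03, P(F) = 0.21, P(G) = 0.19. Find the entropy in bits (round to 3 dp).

H = −Σ pᵢ log₂ pᵢ.
−0.18·log₂(0.18) = 0.4453
−0.17·log₂(0.17) = 0.4346
−0.11·log₂(0.11) = 0.3503
−0.11·log₂(0.11) = 0.3503
−0.03·log₂(0.03) = 0.1518
−0.21·log₂(0.21) = 0.4728
−0.19·log₂(0.19) = 0.4552
Sum ≈ 2.6603 → 2.660 bits.

2.660 bits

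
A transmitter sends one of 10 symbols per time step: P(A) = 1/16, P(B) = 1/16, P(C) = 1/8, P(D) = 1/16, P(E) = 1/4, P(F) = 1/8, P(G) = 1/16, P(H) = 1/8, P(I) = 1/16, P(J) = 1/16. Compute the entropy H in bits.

Each probability is a power of 1/2, so log₂(1/p) is an integer.
H = Σ p·log₂(1/p) = 1/16·4 + 1/16·4 + 1/8·3 + 1/16·4 + 1/4·2 + 1/8·3 + 1/16·4 + 1/8·3 + 1/16·4 + 1/16·4 = 3.125 bits.

3.125 bits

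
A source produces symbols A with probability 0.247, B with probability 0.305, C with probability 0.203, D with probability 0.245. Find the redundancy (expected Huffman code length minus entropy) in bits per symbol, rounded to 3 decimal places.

0.015 bits

Entropy H = −Σ p log₂ p ≈ 1.9849 bits.
Huffman merges: 203/1000+49/200→56/125; 247/1000+61/200→69/125; 56/125+69/125→1. L = 2 ≈ 2.0000.
L − H = 2.0000 − 1.9849 = 0.015 bits.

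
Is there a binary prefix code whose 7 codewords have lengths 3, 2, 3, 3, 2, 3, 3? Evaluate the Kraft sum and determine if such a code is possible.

With common denominator 2^3 = 8: Σ 2^(−ℓᵢ) = 1/8 + 2/8 + 1/8 + 1/8 + 2/8 + 1/8 + 1/8 = 9/8 = 1.125.
Kraft's inequality requires Σ ≤ 1; here Σ = 1.125 > 1, so no such prefix code exists.

1.125; no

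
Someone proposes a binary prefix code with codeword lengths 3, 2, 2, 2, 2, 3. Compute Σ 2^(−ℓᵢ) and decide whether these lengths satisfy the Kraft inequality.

1.25; no

With common denominator 2^3 = 8: Σ 2^(−ℓᵢ) = 1/8 + 2/8 + 2/8 + 2/8 + 2/8 + 1/8 = 10/8 = 1.25.
Kraft's inequality requires Σ ≤ 1; here Σ = 1.25 > 1, so no such prefix code exists.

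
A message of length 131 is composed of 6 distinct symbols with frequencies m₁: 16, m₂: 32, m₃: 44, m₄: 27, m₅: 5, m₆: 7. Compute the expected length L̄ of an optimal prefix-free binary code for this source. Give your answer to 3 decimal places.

Probabilities are the counts divided by 131.
Repeatedly combine the two least-probable nodes; the expected code length is the sum of the merged weights.
merge 5/131 + 7/131 → 12/131
merge 12/131 + 16/131 → 28/131
merge 27/131 + 28/131 → 55/131
merge 32/131 + 44/131 → 76/131
merge 55/131 + 76/131 → 1
L = 12/131 + 28/131 + 55/131 + 76/131 + 1 = 302/131 ≈ 2.305 bits/symbol.

2.305 bits/symbol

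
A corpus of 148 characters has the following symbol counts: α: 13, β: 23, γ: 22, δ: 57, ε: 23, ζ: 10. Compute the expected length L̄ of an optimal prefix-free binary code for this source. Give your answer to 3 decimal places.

2.385 bits/symbol

Probabilities are the counts divided by 148.
Repeatedly combine the two least-probable nodes; the expected code length is the sum of the merged weights.
merge 5/74 + 13/148 → 23/148
merge 11/74 + 23/148 → 45/148
merge 23/148 + 23/148 → 23/74
merge 45/148 + 23/74 → 91/148
merge 57/148 + 91/148 → 1
L = 23/148 + 45/148 + 23/74 + 91/148 + 1 = 353/148 ≈ 2.385 bits/symbol.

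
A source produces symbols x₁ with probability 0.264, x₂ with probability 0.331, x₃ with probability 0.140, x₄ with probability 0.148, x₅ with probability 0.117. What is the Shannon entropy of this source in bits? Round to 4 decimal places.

H = −Σ pᵢ log₂ pᵢ.
−0.264·log₂(0.264) = 0.5072
−0.331·log₂(0.331) = 0.5280
−0.140·log₂(0.140) = 0.3971
−0.148·log₂(0.148) = 0.4079
−0.117·log₂(0.117) = 0.3622
Sum ≈ 2.2024 → 2.2024 bits.

2.2024 bits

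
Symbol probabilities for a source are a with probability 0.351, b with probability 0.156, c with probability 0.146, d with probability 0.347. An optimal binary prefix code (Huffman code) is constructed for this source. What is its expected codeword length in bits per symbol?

1.951 bits/symbol

Repeatedly combine the two least-probable nodes; the expected code length is the sum of the merged weights.
merge 73/500 + 39/250 → 151/500
merge 151/500 + 347/1000 → 649/1000
merge 351/1000 + 649/1000 → 1
L = 151/500 + 649/1000 + 1 = 1951/1000 = 1.951 bits/symbol.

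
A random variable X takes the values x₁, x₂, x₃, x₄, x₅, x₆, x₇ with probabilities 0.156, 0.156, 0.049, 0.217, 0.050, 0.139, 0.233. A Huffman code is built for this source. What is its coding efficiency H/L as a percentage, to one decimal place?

99.3%

Entropy H = −Σ p log₂ p ≈ 2.6293 bits.
Huffman merges: 49/1000+1/20→99/1000; 99/1000+139/1000→119/500; 39/250+39/250→39/125; 217/1000+233/1000→9/20; 119/500+39/125→11/20; 9/20+11/20→1. L = 2649/1000 ≈ 2.6490.
Efficiency = H/L = 2.6293/2.6490 = 99.3%.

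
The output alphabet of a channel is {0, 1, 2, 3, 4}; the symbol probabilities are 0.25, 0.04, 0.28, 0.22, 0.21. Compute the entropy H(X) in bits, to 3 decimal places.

2.153 bits

H = −Σ pᵢ log₂ pᵢ.
−0.25·log₂(0.25) = 0.5000
−0.04·log₂(0.04) = 0.1858
−0.28·log₂(0.28) = 0.5142
−0.22·log₂(0.22) = 0.4806
−0.21·log₂(0.21) = 0.4728
Sum ≈ 2.1534 → 2.153 bits.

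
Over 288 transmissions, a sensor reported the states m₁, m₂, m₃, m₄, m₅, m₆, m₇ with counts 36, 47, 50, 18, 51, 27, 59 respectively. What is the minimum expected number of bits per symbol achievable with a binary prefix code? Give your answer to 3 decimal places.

2.774 bits/symbol

Probabilities are the counts divided by 288.
Repeatedly combine the two least-probable nodes; the expected code length is the sum of the merged weights.
merge 1/16 + 3/32 → 5/32
merge 1/8 + 5/32 → 9/32
merge 47/288 + 25/144 → 97/288
merge 17/96 + 59/288 → 55/144
merge 9/32 + 97/288 → 89/144
merge 55/144 + 89/144 → 1
L = 5/32 + 9/32 + 97/288 + 55/144 + 89/144 + 1 = 799/288 ≈ 2.774 bits/symbol.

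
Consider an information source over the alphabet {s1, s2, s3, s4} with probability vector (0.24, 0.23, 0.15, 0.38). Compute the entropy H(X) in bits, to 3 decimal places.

H = −Σ pᵢ log₂ pᵢ.
−0.24·log₂(0.24) = 0.4941
−0.23·log₂(0.23) = 0.4877
−0.15·log₂(0.15) = 0.4105
−0.38·log₂(0.38) = 0.5305
Sum ≈ 1.9228 → 1.923 bits.

1.923 bits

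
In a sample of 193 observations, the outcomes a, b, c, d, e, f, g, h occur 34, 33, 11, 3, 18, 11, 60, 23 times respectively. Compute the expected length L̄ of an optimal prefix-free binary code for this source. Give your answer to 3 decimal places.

2.715 bits/symbol

Probabilities are the counts divided by 193.
Repeatedly combine the two least-probable nodes; the expected code length is the sum of the merged weights.
merge 3/193 + 11/193 → 14/193
merge 11/193 + 14/193 → 25/193
merge 18/193 + 23/193 → 41/193
merge 25/193 + 33/193 → 58/193
merge 34/193 + 41/193 → 75/193
merge 58/193 + 60/193 → 118/193
merge 75/193 + 118/193 → 1
L = 14/193 + 25/193 + 41/193 + 58/193 + 75/193 + 118/193 + 1 = 524/193 ≈ 2.715 bits/symbol.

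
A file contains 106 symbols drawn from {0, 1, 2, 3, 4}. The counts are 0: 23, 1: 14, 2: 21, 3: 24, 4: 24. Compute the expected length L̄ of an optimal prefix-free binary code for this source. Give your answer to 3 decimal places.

2.330 bits/symbol

Probabilities are the counts divided by 106.
Repeatedly combine the two least-probable nodes; the expected code length is the sum of the merged weights.
merge 7/53 + 21/106 → 35/106
merge 23/106 + 12/53 → 47/106
merge 12/53 + 35/106 → 59/106
merge 47/106 + 59/106 → 1
L = 35/106 + 47/106 + 59/106 + 1 = 247/106 ≈ 2.330 bits/symbol.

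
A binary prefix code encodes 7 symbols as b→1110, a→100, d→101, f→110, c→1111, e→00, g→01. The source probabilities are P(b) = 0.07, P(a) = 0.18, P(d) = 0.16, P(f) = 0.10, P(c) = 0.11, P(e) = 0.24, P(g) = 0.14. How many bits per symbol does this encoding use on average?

2.8 bits/symbol

L̄ = Σ pᵢ·ℓᵢ = 0.07·4 + 0.18·3 + 0.16·3 + 0.10·3 + 0.11·4 + 0.24·2 + 0.14·2 = 2.8 bits/symbol.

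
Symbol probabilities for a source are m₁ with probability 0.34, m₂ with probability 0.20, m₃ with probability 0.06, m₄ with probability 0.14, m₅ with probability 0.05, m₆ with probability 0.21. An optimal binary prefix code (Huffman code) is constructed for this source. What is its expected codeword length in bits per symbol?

2.36 bits/symbol

Repeatedly combine the two least-probable nodes; the expected code length is the sum of the merged weights.
merge 1/20 + 3/50 → 11/100
merge 11/100 + 7/50 → 1/4
merge 1/5 + 21/100 → 41/100
merge 1/4 + 17/50 → 59/100
merge 41/100 + 59/100 → 1
L = 11/100 + 1/4 + 41/100 + 59/100 + 1 = 59/25 = 2.36 bits/symbol.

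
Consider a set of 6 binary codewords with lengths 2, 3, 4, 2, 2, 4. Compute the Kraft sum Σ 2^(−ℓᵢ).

With common denominator 2^4 = 16: Σ 2^(−ℓᵢ) = 4/16 + 2/16 + 1/16 + 4/16 + 4/16 + 1/16 = 16/16 = 1.

1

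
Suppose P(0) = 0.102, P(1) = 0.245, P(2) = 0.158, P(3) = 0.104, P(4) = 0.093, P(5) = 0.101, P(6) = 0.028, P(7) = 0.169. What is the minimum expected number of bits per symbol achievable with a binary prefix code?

Repeatedly combine the two least-probable nodes; the expected code length is the sum of the merged weights.
merge 7/250 + 93/1000 → 121/1000
merge 101/1000 + 51/500 → 203/1000
merge 13/125 + 121/1000 → 9/40
merge 79/500 + 169/1000 → 327/1000
merge 203/1000 + 9/40 → 107/250
merge 49/200 + 327/1000 → 143/250
merge 107/250 + 143/250 → 1
L = 121/1000 + 203/1000 + 9/40 + 327/1000 + 107/250 + 143/250 + 1 = 719/250 = 2.876 bits/symbol.

2.876 bits/symbol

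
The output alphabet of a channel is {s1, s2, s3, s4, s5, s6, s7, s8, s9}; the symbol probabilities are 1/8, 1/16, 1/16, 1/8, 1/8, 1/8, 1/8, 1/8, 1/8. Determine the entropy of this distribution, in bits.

3.125 bits

Each probability is a power of 1/2, so log₂(1/p) is an integer.
H = Σ p·log₂(1/p) = 1/8·3 + 1/16·4 + 1/16·4 + 1/8·3 + 1/8·3 + 1/8·3 + 1/8·3 + 1/8·3 + 1/8·3 = 3.125 bits.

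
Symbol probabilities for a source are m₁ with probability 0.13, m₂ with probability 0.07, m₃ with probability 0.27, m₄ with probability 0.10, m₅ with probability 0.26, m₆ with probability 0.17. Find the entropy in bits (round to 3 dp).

2.433 bits

H = −Σ pᵢ log₂ pᵢ.
−0.13·log₂(0.13) = 0.3826
−0.07·log₂(0.07) = 0.2686
−0.27·log₂(0.27) = 0.5100
−0.10·log₂(0.10) = 0.3322
−0.26·log₂(0.26) = 0.5053
−0.17·log₂(0.17) = 0.4346
Sum ≈ 2.4333 → 2.433 bits.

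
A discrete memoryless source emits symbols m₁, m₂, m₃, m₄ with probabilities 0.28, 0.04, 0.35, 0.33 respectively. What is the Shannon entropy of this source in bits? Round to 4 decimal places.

1.7579 bits

H = −Σ pᵢ log₂ pᵢ.
−0.28·log₂(0.28) = 0.5142
−0.04·log₂(0.04) = 0.1858
−0.35·log₂(0.35) = 0.5301
−0.33·log₂(0.33) = 0.5278
Sum ≈ 1.7579 → 1.7579 bits.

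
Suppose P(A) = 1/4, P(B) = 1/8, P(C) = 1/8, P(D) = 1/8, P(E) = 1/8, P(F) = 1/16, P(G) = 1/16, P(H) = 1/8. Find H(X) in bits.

Each probability is a power of 1/2, so log₂(1/p) is an integer.
H = Σ p·log₂(1/p) = 1/4·2 + 1/8·3 + 1/8·3 + 1/8·3 + 1/8·3 + 1/16·4 + 1/16·4 + 1/8·3 = 2.875 bits.

2.875 bits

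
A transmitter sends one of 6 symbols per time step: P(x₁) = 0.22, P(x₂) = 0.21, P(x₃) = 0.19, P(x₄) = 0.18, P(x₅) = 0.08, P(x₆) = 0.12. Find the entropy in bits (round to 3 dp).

2.513 bits

H = −Σ pᵢ log₂ pᵢ.
−0.22·log₂(0.22) = 0.4806
−0.21·log₂(0.21) = 0.4728
−0.19·log₂(0.19) = 0.4552
−0.18·log₂(0.18) = 0.4453
−0.08·log₂(0.08) = 0.2915
−0.12·log₂(0.12) = 0.3671
Sum ≈ 2.5125 → 2.513 bits.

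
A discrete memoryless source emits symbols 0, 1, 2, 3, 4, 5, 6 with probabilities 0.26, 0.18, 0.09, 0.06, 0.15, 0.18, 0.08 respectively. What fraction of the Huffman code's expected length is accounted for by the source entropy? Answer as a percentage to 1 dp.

98.3%

Entropy H = −Σ p log₂ p ≈ 2.6541 bits.
Huffman merges: 3/50+2/25→7/50; 9/100+7/50→23/100; 3/20+9/50→33/100; 9/50+23/100→41/100; 13/50+33/100→59/100; 41/100+59/100→1. L = 27/10 ≈ 2.7000.
Efficiency = H/L = 2.6541/2.7000 = 98.3%.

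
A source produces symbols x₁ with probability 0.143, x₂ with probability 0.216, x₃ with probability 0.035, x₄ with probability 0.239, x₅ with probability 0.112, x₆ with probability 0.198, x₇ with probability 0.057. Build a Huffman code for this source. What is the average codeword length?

Repeatedly combine the two least-probable nodes; the expected code length is the sum of the merged weights.
merge 7/200 + 57/1000 → 23/250
merge 23/250 + 14/125 → 51/250
merge 143/1000 + 99/500 → 341/1000
merge 51/250 + 27/125 → 21/50
merge 239/1000 + 341/1000 → 29/50
merge 21/50 + 29/50 → 1
L = 23/250 + 51/250 + 341/1000 + 21/50 + 29/50 + 1 = 2637/1000 = 2.637 bits/symbol.

2.637 bits/symbol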